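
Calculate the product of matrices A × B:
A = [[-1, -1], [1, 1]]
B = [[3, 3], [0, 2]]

Matrix multiplication:
C[0][0] = -1×3 + -1×0 = -3
C[0][1] = -1×3 + -1×2 = -5
C[1][0] = 1×3 + 1×0 = 3
C[1][1] = 1×3 + 1×2 = 5
Result: [[-3, -5], [3, 5]]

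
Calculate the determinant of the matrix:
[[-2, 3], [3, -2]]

For a 2×2 matrix [[a, b], [c, d]], det = ad - bc
det = (-2)(-2) - (3)(3) = 4 - 9 = -5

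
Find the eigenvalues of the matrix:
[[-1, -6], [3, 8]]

Characteristic equation: det(A - λI) = 0
λ² - (trace)λ + (det) = 0
trace = -1 + 8 = 7, det = (-1)(8) - (-6)(3) = 10
λ² - (7)λ + (10) = 0
λ = (7 ± √((7)² - 4·(10))) / 2 = (7 ± √9) / 2
Solving: λ = 2, 5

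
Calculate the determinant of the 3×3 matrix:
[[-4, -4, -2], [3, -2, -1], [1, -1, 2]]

Expansion along first row:
det = -4·det([[-2,-1],[-1,2]]) - -4·det([[3,-1],[1,2]]) + -2·det([[3,-2],[1,-1]])
    = -4·(-2·2 - -1·-1) - -4·(3·2 - -1·1) + -2·(3·-1 - -2·1)
    = -4·-5 - -4·7 + -2·-1
    = 20 + 28 + 2 = 50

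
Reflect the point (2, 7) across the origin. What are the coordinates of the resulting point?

Reflection across origin: (2, 7) → (-2, -7)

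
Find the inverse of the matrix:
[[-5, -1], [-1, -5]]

For [[a,b],[c,d]], inverse = (1/det)·[[d,-b],[-c,a]]
det = (-5)(-5) - (-1)(-1) = 25 - 1 = 24
Inverse = (1/24)·[[-5, 1], [1, -5]]
= [[-5/24, 1/24], [1/24, -5/24]]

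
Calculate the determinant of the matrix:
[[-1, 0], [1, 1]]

For a 2×2 matrix [[a, b], [c, d]], det = ad - bc
det = (-1)(1) - (0)(1) = -1 - 0 = -1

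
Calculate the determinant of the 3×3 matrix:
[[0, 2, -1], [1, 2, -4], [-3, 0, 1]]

Expansion along first row:
det = 0·det([[2,-4],[0,1]]) - 2·det([[1,-4],[-3,1]]) + -1·det([[1,2],[-3,0]])
    = 0·(2·1 - -4·0) - 2·(1·1 - -4·-3) + -1·(1·0 - 2·-3)
    = 0·2 - 2·-11 + -1·6
    = 0 + 22 + -6 = 16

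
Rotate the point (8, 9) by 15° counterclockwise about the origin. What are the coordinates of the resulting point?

Rotation matrix for 15°: [[cos 15°, -sin 15°], [sin 15°, cos 15°]] ≈ [[0.965926, -0.258819], [0.258819, 0.965926]]
[[0.965926, -0.258819], [0.258819, 0.965926]] × [8, 9]ᵀ ≈ [5.3980, 10.7639]ᵀ
Result: (5.3980, 10.7639)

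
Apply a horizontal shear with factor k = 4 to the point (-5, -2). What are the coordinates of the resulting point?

Shear matrix for horizontal shear with factor k = 4:
[[1, 4], [0, 1]]
Result: (-5, -2) → (-13, -2)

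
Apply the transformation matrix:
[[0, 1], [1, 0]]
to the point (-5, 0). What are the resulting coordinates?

Matrix multiplication:
[[0, 1], [1, 0]] × [-5, 0]ᵀ
= [(0)(-5) + (1)(0), (1)(-5) + (0)(0)]ᵀ
= [0, -5]ᵀ
Result: (0, -5)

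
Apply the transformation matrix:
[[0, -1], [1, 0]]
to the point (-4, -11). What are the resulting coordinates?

Matrix multiplication:
[[0, -1], [1, 0]] × [-4, -11]ᵀ
= [(0)(-4) + (-1)(-11), (1)(-4) + (0)(-11)]ᵀ
= [11, -4]ᵀ
Result: (11, -4)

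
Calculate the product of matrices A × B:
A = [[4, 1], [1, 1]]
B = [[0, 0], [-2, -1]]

Matrix multiplication:
C[0][0] = 4×0 + 1×-2 = -2
C[0][1] = 4×0 + 1×-1 = -1
C[1][0] = 1×0 + 1×-2 = -2
C[1][1] = 1×0 + 1×-1 = -1
Result: [[-2, -1], [-2, -1]]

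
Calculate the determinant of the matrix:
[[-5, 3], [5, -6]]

For a 2×2 matrix [[a, b], [c, d]], det = ad - bc
det = (-5)(-6) - (3)(5) = 30 - 15 = 15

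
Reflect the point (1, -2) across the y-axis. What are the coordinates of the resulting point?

Reflection across y-axis: (1, -2) → (-1, -2)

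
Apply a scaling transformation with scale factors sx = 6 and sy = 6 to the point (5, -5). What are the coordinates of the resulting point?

Scaling matrix:
[[6, 0], [0, 6]]
Result: (5 × 6, -5 × 6) = (30, -30)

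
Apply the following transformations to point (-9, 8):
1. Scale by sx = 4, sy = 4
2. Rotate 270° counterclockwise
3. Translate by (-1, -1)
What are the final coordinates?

Step 1: Scale → (-36, 32)
Step 2: Rotate 270° → (32, 36)
Step 3: Translate → (31, 35)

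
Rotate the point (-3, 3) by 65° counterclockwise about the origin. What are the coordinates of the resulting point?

Rotation matrix for 65°: [[cos 65°, -sin 65°], [sin 65°, cos 65°]] ≈ [[0.422618, -0.906308], [0.906308, 0.422618]]
[[0.422618, -0.906308], [0.906308, 0.422618]] × [-3, 3]ᵀ ≈ [-3.9868, -1.4511]ᵀ
Result: (-3.9868, -1.4511)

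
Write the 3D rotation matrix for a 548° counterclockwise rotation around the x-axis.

Rotation matrix for counterclockwise 548° around x-axis:
cos(548°) = -0.9903, sin(548°) = -0.1392
Result: [[1, 0, 0], [0, -0.9903, 0.1392], [0, -0.1392, -0.9903]]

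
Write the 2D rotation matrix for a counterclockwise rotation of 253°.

Rotation matrix formula: [[cos θ, -sin θ], [sin θ, cos θ]]
For θ = 253°:
cos(253°) = -0.2924
sin(253°) = -0.9563
Result: [[-0.2924, 0.9563], [-0.9563, -0.2924]]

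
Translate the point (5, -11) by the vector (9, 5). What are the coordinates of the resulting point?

Translation by (9, 5) (homogeneous matrix [[1, 0, 9], [0, 1, 5], [0, 0, 1]]):
x' = 5 + 9 = 14
y' = -11 + 5 = -6
Result: (14, -6)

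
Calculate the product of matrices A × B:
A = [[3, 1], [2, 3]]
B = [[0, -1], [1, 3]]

Matrix multiplication:
C[0][0] = 3×0 + 1×1 = 1
C[0][1] = 3×-1 + 1×3 = 0
C[1][0] = 2×0 + 3×1 = 3
C[1][1] = 2×-1 + 3×3 = 7
Result: [[1, 0], [3, 7]]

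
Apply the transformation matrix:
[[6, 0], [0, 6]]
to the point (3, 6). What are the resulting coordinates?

Matrix multiplication:
[[6, 0], [0, 6]] × [3, 6]ᵀ
= [(6)(3) + (0)(6), (0)(3) + (6)(6)]ᵀ
= [18, 36]ᵀ
Result: (18, 36)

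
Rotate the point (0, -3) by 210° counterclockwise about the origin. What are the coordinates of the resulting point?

Rotation matrix for 210°: [[cos 210°, -sin 210°], [sin 210°, cos 210°]] ≈ [[-0.866025, 0.500000], [-0.500000, -0.866025]]
[[-0.866025, 0.500000], [-0.500000, -0.866025]] × [0, -3]ᵀ ≈ [-1.5000, 2.5981]ᵀ
Result: (-1.5000, 2.5981)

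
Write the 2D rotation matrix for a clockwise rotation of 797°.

Rotation matrix formula: [[cos θ, -sin θ], [sin θ, cos θ]]
A clockwise rotation by 797° is equivalent to a counterclockwise rotation by -797°.
For θ = -797°:
cos(-797°) = 0.2250
sin(-797°) = -0.9744
Result: [[0.2250, 0.9744], [-0.9744, 0.2250]]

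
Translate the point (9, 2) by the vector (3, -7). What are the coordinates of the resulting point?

Translation by (3, -7) (homogeneous matrix [[1, 0, 3], [0, 1, -7], [0, 0, 1]]):
x' = 9 + 3 = 12
y' = 2 + -7 = -5
Result: (12, -5)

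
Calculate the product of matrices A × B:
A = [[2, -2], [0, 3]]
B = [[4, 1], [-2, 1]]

Matrix multiplication:
C[0][0] = 2×4 + -2×-2 = 12
C[0][1] = 2×1 + -2×1 = 0
C[1][0] = 0×4 + 3×-2 = -6
C[1][1] = 0×1 + 3×1 = 3
Result: [[12, 0], [-6, 3]]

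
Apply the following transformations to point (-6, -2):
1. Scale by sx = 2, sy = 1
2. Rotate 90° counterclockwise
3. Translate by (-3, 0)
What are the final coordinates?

Step 1: Scale → (-12, -2)
Step 2: Rotate 90° → (2, -12)
Step 3: Translate → (-1, -12)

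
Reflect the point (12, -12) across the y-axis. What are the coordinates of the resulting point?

Reflection across y-axis: (12, -12) → (-12, -12)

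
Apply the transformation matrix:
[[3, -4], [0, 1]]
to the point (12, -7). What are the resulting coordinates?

Matrix multiplication:
[[3, -4], [0, 1]] × [12, -7]ᵀ
= [(3)(12) + (-4)(-7), (0)(12) + (1)(-7)]ᵀ
= [64, -7]ᵀ
Result: (64, -7)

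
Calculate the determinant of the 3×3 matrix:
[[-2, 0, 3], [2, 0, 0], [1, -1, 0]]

Expansion along first row:
det = -2·det([[0,0],[-1,0]]) - 0·det([[2,0],[1,0]]) + 3·det([[2,0],[1,-1]])
    = -2·(0·0 - 0·-1) - 0·(2·0 - 0·1) + 3·(2·-1 - 0·1)
    = -2·0 - 0·0 + 3·-2
    = 0 + 0 + -6 = -6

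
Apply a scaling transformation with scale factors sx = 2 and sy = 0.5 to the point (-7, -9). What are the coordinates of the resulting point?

Scaling matrix:
[[2, 0], [0, 0.50]]
Result: (-7 × 2, -9 × 0.5) = (-14, -4.5)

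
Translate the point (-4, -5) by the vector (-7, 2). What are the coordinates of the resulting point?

Translation by (-7, 2) (homogeneous matrix [[1, 0, -7], [0, 1, 2], [0, 0, 1]]):
x' = -4 + -7 = -11
y' = -5 + 2 = -3
Result: (-11, -3)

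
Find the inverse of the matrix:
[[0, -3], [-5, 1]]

For [[a,b],[c,d]], inverse = (1/det)·[[d,-b],[-c,a]]
det = (0)(1) - (-3)(-5) = 0 - 15 = -15
Inverse = (1/-15)·[[1, 3], [5, 0]]
= [[-1/15, -1/5], [-1/3, 0]]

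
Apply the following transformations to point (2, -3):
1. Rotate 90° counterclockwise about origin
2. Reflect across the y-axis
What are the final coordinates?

Step 1: Rotate 90° → (3, 2)
Step 2: Reflect across y-axis → (-3, 2)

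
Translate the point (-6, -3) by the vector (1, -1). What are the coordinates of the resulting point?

Translation by (1, -1) (homogeneous matrix [[1, 0, 1], [0, 1, -1], [0, 0, 1]]):
x' = -6 + 1 = -5
y' = -3 + -1 = -4
Result: (-5, -4)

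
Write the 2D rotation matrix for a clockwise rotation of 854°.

Rotation matrix formula: [[cos θ, -sin θ], [sin θ, cos θ]]
A clockwise rotation by 854° is equivalent to a counterclockwise rotation by -854°.
For θ = -854°:
cos(-854°) = -0.6947
sin(-854°) = -0.7193
Result: [[-0.6947, 0.7193], [-0.7193, -0.6947]]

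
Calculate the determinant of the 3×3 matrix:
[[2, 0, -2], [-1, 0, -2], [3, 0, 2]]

Expansion along first row:
det = 2·det([[0,-2],[0,2]]) - 0·det([[-1,-2],[3,2]]) + -2·det([[-1,0],[3,0]])
    = 2·(0·2 - -2·0) - 0·(-1·2 - -2·3) + -2·(-1·0 - 0·3)
    = 2·0 - 0·4 + -2·0
    = 0 + 0 + 0 = 0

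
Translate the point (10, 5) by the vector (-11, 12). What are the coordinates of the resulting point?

Translation by (-11, 12) (homogeneous matrix [[1, 0, -11], [0, 1, 12], [0, 0, 1]]):
x' = 10 + -11 = -1
y' = 5 + 12 = 17
Result: (-1, 17)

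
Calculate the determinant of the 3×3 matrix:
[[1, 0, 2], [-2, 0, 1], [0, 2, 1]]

Expansion along first row:
det = 1·det([[0,1],[2,1]]) - 0·det([[-2,1],[0,1]]) + 2·det([[-2,0],[0,2]])
    = 1·(0·1 - 1·2) - 0·(-2·1 - 1·0) + 2·(-2·2 - 0·0)
    = 1·-2 - 0·-2 + 2·-4
    = -2 + 0 + -8 = -10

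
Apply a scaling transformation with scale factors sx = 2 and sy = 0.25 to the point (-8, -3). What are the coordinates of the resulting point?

Scaling matrix:
[[2, 0], [0, 0.25]]
Result: (-8 × 2, -3 × 0.25) = (-16, -0.75)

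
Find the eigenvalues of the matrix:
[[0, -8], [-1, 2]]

Characteristic equation: det(A - λI) = 0
λ² - (trace)λ + (det) = 0
trace = 0 + 2 = 2, det = (0)(2) - (-8)(-1) = -8
λ² - (2)λ + (-8) = 0
λ = (2 ± √((2)² - 4·(-8))) / 2 = (2 ± √36) / 2
Solving: λ = -2, 4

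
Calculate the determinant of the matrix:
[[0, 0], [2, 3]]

For a 2×2 matrix [[a, b], [c, d]], det = ad - bc
det = (0)(3) - (0)(2) = 0 - 0 = 0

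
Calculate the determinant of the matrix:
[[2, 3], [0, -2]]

For a 2×2 matrix [[a, b], [c, d]], det = ad - bc
det = (2)(-2) - (3)(0) = -4 - 0 = -4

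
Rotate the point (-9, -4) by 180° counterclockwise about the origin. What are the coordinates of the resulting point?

Rotation matrix for 180°: [[cos 180°, -sin 180°], [sin 180°, cos 180°]] = [[-1, 0], [0, -1]]
[[-1, 0], [0, -1]] × [-9, -4]ᵀ = [9, 4]ᵀ
Result: (9, 4)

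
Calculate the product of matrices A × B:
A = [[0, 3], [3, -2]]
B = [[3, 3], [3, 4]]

Matrix multiplication:
C[0][0] = 0×3 + 3×3 = 9
C[0][1] = 0×3 + 3×4 = 12
C[1][0] = 3×3 + -2×3 = 3
C[1][1] = 3×3 + -2×4 = 1
Result: [[9, 12], [3, 1]]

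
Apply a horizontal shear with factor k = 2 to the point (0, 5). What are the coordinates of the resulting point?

Shear matrix for horizontal shear with factor k = 2:
[[1, 2], [0, 1]]
Result: (0, 5) → (10, 5)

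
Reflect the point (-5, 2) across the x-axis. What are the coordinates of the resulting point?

Reflection across x-axis: (-5, 2) → (-5, -2)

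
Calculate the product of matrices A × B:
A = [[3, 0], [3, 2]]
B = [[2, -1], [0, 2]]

Matrix multiplication:
C[0][0] = 3×2 + 0×0 = 6
C[0][1] = 3×-1 + 0×2 = -3
C[1][0] = 3×2 + 2×0 = 6
C[1][1] = 3×-1 + 2×2 = 1
Result: [[6, -3], [6, 1]]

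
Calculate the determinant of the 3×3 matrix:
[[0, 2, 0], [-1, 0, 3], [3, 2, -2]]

Expansion along first row:
det = 0·det([[0,3],[2,-2]]) - 2·det([[-1,3],[3,-2]]) + 0·det([[-1,0],[3,2]])
    = 0·(0·-2 - 3·2) - 2·(-1·-2 - 3·3) + 0·(-1·2 - 0·3)
    = 0·-6 - 2·-7 + 0·-2
    = 0 + 14 + 0 = 14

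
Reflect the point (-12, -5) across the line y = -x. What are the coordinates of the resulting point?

Reflection across line y = -x: (-12, -5) → (5, 12)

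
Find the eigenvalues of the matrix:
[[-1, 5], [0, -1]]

Characteristic equation: det(A - λI) = 0
λ² - (trace)λ + (det) = 0
trace = -1 + -1 = -2, det = (-1)(-1) - (5)(0) = 1
λ² - (-2)λ + (1) = 0
λ = (-2 ± √((-2)² - 4·(1))) / 2 = (-2 ± √0) / 2
Solving: λ = -1, -1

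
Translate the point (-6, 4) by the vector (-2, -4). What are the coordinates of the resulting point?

Translation by (-2, -4) (homogeneous matrix [[1, 0, -2], [0, 1, -4], [0, 0, 1]]):
x' = -6 + -2 = -8
y' = 4 + -4 = 0
Result: (-8, 0)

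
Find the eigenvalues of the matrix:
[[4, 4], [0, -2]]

Characteristic equation: det(A - λI) = 0
λ² - (trace)λ + (det) = 0
trace = 4 + -2 = 2, det = (4)(-2) - (4)(0) = -8
λ² - (2)λ + (-8) = 0
λ = (2 ± √((2)² - 4·(-8))) / 2 = (2 ± √36) / 2
Solving: λ = -2, 4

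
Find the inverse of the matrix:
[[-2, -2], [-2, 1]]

For [[a,b],[c,d]], inverse = (1/det)·[[d,-b],[-c,a]]
det = (-2)(1) - (-2)(-2) = -2 - 4 = -6
Inverse = (1/-6)·[[1, 2], [2, -2]]
= [[-1/6, -1/3], [-1/3, 1/3]]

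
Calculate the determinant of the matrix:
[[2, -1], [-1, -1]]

For a 2×2 matrix [[a, b], [c, d]], det = ad - bc
det = (2)(-1) - (-1)(-1) = -2 - 1 = -3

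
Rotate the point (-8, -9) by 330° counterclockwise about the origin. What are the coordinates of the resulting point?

Rotation matrix for 330°: [[cos 330°, -sin 330°], [sin 330°, cos 330°]] ≈ [[0.866025, 0.500000], [-0.500000, 0.866025]]
[[0.866025, 0.500000], [-0.500000, 0.866025]] × [-8, -9]ᵀ ≈ [-11.4282, -3.7942]ᵀ
Result: (-11.4282, -3.7942)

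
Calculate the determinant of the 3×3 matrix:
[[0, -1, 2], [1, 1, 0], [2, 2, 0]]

Expansion along first row:
det = 0·det([[1,0],[2,0]]) - -1·det([[1,0],[2,0]]) + 2·det([[1,1],[2,2]])
    = 0·(1·0 - 0·2) - -1·(1·0 - 0·2) + 2·(1·2 - 1·2)
    = 0·0 - -1·0 + 2·0
    = 0 + 0 + 0 = 0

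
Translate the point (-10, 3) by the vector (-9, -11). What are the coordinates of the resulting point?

Translation by (-9, -11) (homogeneous matrix [[1, 0, -9], [0, 1, -11], [0, 0, 1]]):
x' = -10 + -9 = -19
y' = 3 + -11 = -8
Result: (-19, -8)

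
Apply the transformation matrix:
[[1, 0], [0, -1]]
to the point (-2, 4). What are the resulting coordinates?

Matrix multiplication:
[[1, 0], [0, -1]] × [-2, 4]ᵀ
= [(1)(-2) + (0)(4), (0)(-2) + (-1)(4)]ᵀ
= [-2, -4]ᵀ
Result: (-2, -4)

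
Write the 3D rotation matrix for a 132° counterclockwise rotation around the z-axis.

Rotation matrix for counterclockwise 132° around z-axis:
cos(132°) = -0.6691, sin(132°) = 0.7431
Result: [[-0.6691, -0.7431, 0], [0.7431, -0.6691, 0], [0, 0, 1]]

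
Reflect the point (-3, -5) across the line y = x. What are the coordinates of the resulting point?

Reflection across line y = x: (-3, -5) → (-5, -3)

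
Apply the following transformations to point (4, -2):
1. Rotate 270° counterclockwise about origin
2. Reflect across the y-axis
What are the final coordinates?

Step 1: Rotate 270° → (-2, -4)
Step 2: Reflect across y-axis → (2, -4)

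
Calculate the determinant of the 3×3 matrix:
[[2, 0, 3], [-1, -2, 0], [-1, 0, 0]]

Expansion along first row:
det = 2·det([[-2,0],[0,0]]) - 0·det([[-1,0],[-1,0]]) + 3·det([[-1,-2],[-1,0]])
    = 2·(-2·0 - 0·0) - 0·(-1·0 - 0·-1) + 3·(-1·0 - -2·-1)
    = 2·0 - 0·0 + 3·-2
    = 0 + 0 + -6 = -6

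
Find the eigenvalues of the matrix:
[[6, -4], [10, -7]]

Characteristic equation: det(A - λI) = 0
λ² - (trace)λ + (det) = 0
trace = 6 + -7 = -1, det = (6)(-7) - (-4)(10) = -2
λ² - (-1)λ + (-2) = 0
λ = (-1 ± √((-1)² - 4·(-2))) / 2 = (-1 ± √9) / 2
Solving: λ = -2, 1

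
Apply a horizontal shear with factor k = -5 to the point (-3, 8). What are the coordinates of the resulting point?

Shear matrix for horizontal shear with factor k = -5:
[[1, -5], [0, 1]]
Result: (-3, 8) → (-43, 8)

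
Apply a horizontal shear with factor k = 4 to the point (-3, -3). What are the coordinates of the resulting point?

Shear matrix for horizontal shear with factor k = 4:
[[1, 4], [0, 1]]
Result: (-3, -3) → (-15, -3)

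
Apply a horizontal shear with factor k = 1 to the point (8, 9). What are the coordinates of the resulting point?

Shear matrix for horizontal shear with factor k = 1:
[[1, 1], [0, 1]]
Result: (8, 9) → (17, 9)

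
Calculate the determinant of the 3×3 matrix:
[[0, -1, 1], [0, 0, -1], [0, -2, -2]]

Expansion along first row:
det = 0·det([[0,-1],[-2,-2]]) - -1·det([[0,-1],[0,-2]]) + 1·det([[0,0],[0,-2]])
    = 0·(0·-2 - -1·-2) - -1·(0·-2 - -1·0) + 1·(0·-2 - 0·0)
    = 0·-2 - -1·0 + 1·0
    = 0 + 0 + 0 = 0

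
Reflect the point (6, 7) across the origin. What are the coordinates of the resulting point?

Reflection across origin: (6, 7) → (-6, -7)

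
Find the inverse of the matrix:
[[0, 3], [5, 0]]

For [[a,b],[c,d]], inverse = (1/det)·[[d,-b],[-c,a]]
det = (0)(0) - (3)(5) = 0 - 15 = -15
Inverse = (1/-15)·[[0, -3], [-5, 0]]
= [[0, 1/5], [1/3, 0]]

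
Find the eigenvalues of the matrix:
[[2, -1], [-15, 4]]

Characteristic equation: det(A - λI) = 0
λ² - (trace)λ + (det) = 0
trace = 2 + 4 = 6, det = (2)(4) - (-1)(-15) = -7
λ² - (6)λ + (-7) = 0
λ = (6 ± √((6)² - 4·(-7))) / 2 = (6 ± √64) / 2
Solving: λ = -1, 7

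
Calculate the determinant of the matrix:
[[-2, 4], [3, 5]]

For a 2×2 matrix [[a, b], [c, d]], det = ad - bc
det = (-2)(5) - (4)(3) = -10 - 12 = -22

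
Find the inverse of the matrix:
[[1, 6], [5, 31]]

For [[a,b],[c,d]], inverse = (1/det)·[[d,-b],[-c,a]]
det = (1)(31) - (6)(5) = 31 - 30 = 1
Inverse = [[31, -6], [-5, 1]]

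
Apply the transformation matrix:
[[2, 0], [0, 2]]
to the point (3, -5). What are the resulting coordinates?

Matrix multiplication:
[[2, 0], [0, 2]] × [3, -5]ᵀ
= [(2)(3) + (0)(-5), (0)(3) + (2)(-5)]ᵀ
= [6, -10]ᵀ
Result: (6, -10)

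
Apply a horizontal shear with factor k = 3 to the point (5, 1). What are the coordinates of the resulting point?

Shear matrix for horizontal shear with factor k = 3:
[[1, 3], [0, 1]]
Result: (5, 1) → (8, 1)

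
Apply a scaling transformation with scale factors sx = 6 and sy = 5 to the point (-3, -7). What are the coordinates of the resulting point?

Scaling matrix:
[[6, 0], [0, 5]]
Result: (-3 × 6, -7 × 5) = (-18, -35)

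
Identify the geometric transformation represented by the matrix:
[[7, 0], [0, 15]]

This matrix represents: non-uniform scaling by sx = 7, sy = 15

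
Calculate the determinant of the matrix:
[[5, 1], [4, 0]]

For a 2×2 matrix [[a, b], [c, d]], det = ad - bc
det = (5)(0) - (1)(4) = 0 - 4 = -4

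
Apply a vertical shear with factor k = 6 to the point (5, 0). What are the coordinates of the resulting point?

Shear matrix for vertical shear with factor k = 6:
[[1, 0], [6, 1]]
Result: (5, 0) → (5, 30)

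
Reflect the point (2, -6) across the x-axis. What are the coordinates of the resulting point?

Reflection across x-axis: (2, -6) → (2, 6)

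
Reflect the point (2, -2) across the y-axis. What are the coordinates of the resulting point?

Reflection across y-axis: (2, -2) → (-2, -2)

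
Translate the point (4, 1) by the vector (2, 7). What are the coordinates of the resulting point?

Translation by (2, 7) (homogeneous matrix [[1, 0, 2], [0, 1, 7], [0, 0, 1]]):
x' = 4 + 2 = 6
y' = 1 + 7 = 8
Result: (6, 8)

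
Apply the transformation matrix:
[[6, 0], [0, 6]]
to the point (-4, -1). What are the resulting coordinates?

Matrix multiplication:
[[6, 0], [0, 6]] × [-4, -1]ᵀ
= [(6)(-4) + (0)(-1), (0)(-4) + (6)(-1)]ᵀ
= [-24, -6]ᵀ
Result: (-24, -6)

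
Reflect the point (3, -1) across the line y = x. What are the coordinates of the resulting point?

Reflection across line y = x: (3, -1) → (-1, 3)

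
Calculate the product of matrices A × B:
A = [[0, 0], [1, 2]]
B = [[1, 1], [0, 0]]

Matrix multiplication:
C[0][0] = 0×1 + 0×0 = 0
C[0][1] = 0×1 + 0×0 = 0
C[1][0] = 1×1 + 2×0 = 1
C[1][1] = 1×1 + 2×0 = 1
Result: [[0, 0], [1, 1]]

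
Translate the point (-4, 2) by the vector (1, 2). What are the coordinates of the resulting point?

Translation by (1, 2) (homogeneous matrix [[1, 0, 1], [0, 1, 2], [0, 0, 1]]):
x' = -4 + 1 = -3
y' = 2 + 2 = 4
Result: (-3, 4)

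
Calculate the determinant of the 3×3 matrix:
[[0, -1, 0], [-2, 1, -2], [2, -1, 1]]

Expansion along first row:
det = 0·det([[1,-2],[-1,1]]) - -1·det([[-2,-2],[2,1]]) + 0·det([[-2,1],[2,-1]])
    = 0·(1·1 - -2·-1) - -1·(-2·1 - -2·2) + 0·(-2·-1 - 1·2)
    = 0·-1 - -1·2 + 0·0
    = 0 + 2 + 0 = 2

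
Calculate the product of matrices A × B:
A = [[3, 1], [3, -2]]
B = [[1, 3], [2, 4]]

Matrix multiplication:
C[0][0] = 3×1 + 1×2 = 5
C[0][1] = 3×3 + 1×4 = 13
C[1][0] = 3×1 + -2×2 = -1
C[1][1] = 3×3 + -2×4 = 1
Result: [[5, 13], [-1, 1]]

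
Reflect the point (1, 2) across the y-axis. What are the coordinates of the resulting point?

Reflection across y-axis: (1, 2) → (-1, 2)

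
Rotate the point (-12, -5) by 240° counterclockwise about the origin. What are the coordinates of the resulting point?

Rotation matrix for 240°: [[cos 240°, -sin 240°], [sin 240°, cos 240°]] ≈ [[-0.500000, 0.866025], [-0.866025, -0.500000]]
[[-0.500000, 0.866025], [-0.866025, -0.500000]] × [-12, -5]ᵀ ≈ [1.6699, 12.8923]ᵀ
Result: (1.6699, 12.8923)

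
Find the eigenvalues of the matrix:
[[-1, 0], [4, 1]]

Characteristic equation: det(A - λI) = 0
λ² - (trace)λ + (det) = 0
trace = -1 + 1 = 0, det = (-1)(1) - (0)(4) = -1
λ² - (0)λ + (-1) = 0
λ = (0 ± √((0)² - 4·(-1))) / 2 = (0 ± √4) / 2
Solving: λ = -1, 1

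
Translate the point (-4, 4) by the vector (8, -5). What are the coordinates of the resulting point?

Translation by (8, -5) (homogeneous matrix [[1, 0, 8], [0, 1, -5], [0, 0, 1]]):
x' = -4 + 8 = 4
y' = 4 + -5 = -1
Result: (4, -1)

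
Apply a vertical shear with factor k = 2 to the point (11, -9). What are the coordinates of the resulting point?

Shear matrix for vertical shear with factor k = 2:
[[1, 0], [2, 1]]
Result: (11, -9) → (11, 13)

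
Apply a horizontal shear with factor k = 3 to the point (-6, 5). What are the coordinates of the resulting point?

Shear matrix for horizontal shear with factor k = 3:
[[1, 3], [0, 1]]
Result: (-6, 5) → (9, 5)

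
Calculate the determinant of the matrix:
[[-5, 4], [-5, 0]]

For a 2×2 matrix [[a, b], [c, d]], det = ad - bc
det = (-5)(0) - (4)(-5) = 0 - -20 = 20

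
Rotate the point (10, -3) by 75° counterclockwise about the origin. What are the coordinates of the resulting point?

Rotation matrix for 75°: [[cos 75°, -sin 75°], [sin 75°, cos 75°]] ≈ [[0.258819, -0.965926], [0.965926, 0.258819]]
[[0.258819, -0.965926], [0.965926, 0.258819]] × [10, -3]ᵀ ≈ [5.4860, 8.8828]ᵀ
Result: (5.4860, 8.8828)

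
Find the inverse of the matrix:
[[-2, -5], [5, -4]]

For [[a,b],[c,d]], inverse = (1/det)·[[d,-b],[-c,a]]
det = (-2)(-4) - (-5)(5) = 8 - -25 = 33
Inverse = (1/33)·[[-4, 5], [-5, -2]]
= [[-4/33, 5/33], [-5/33, -2/33]]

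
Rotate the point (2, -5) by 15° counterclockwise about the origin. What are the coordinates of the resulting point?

Rotation matrix for 15°: [[cos 15°, -sin 15°], [sin 15°, cos 15°]] ≈ [[0.965926, -0.258819], [0.258819, 0.965926]]
[[0.965926, -0.258819], [0.258819, 0.965926]] × [2, -5]ᵀ ≈ [3.2259, -4.3120]ᵀ
Result: (3.2259, -4.3120)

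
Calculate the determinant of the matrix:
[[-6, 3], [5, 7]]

For a 2×2 matrix [[a, b], [c, d]], det = ad - bc
det = (-6)(7) - (3)(5) = -42 - 15 = -57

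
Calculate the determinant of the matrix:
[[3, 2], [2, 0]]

For a 2×2 matrix [[a, b], [c, d]], det = ad - bc
det = (3)(0) - (2)(2) = 0 - 4 = -4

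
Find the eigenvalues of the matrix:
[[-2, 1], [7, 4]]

Characteristic equation: det(A - λI) = 0
λ² - (trace)λ + (det) = 0
trace = -2 + 4 = 2, det = (-2)(4) - (1)(7) = -15
λ² - (2)λ + (-15) = 0
λ = (2 ± √((2)² - 4·(-15))) / 2 = (2 ± √64) / 2
Solving: λ = -3, 5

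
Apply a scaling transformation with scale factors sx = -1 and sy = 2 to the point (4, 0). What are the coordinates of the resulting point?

Scaling matrix:
[[-1, 0], [0, 2]]
Result: (4 × -1, 0 × 2) = (-4, 0)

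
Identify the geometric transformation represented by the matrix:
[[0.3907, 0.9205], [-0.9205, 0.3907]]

This matrix represents: rotation by 293° counterclockwise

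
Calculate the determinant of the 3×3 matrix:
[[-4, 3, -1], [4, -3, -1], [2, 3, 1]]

Expansion along first row:
det = -4·det([[-3,-1],[3,1]]) - 3·det([[4,-1],[2,1]]) + -1·det([[4,-3],[2,3]])
    = -4·(-3·1 - -1·3) - 3·(4·1 - -1·2) + -1·(4·3 - -3·2)
    = -4·0 - 3·6 + -1·18
    = 0 + -18 + -18 = -36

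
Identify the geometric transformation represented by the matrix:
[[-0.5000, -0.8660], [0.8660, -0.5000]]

This matrix represents: rotation by 120° counterclockwise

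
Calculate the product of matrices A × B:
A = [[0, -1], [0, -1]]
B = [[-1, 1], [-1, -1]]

Matrix multiplication:
C[0][0] = 0×-1 + -1×-1 = 1
C[0][1] = 0×1 + -1×-1 = 1
C[1][0] = 0×-1 + -1×-1 = 1
C[1][1] = 0×1 + -1×-1 = 1
Result: [[1, 1], [1, 1]]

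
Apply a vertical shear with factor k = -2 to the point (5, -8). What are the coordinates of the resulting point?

Shear matrix for vertical shear with factor k = -2:
[[1, 0], [-2, 1]]
Result: (5, -8) → (5, -18)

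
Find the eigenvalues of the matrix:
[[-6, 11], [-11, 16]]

Characteristic equation: det(A - λI) = 0
λ² - (trace)λ + (det) = 0
trace = -6 + 16 = 10, det = (-6)(16) - (11)(-11) = 25
λ² - (10)λ + (25) = 0
λ = (10 ± √((10)² - 4·(25))) / 2 = (10 ± √0) / 2
Solving: λ = 5, 5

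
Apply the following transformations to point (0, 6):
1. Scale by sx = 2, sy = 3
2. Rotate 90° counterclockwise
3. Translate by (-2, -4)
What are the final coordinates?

Step 1: Scale → (0, 18)
Step 2: Rotate 90° → (-18, 0)
Step 3: Translate → (-20, -4)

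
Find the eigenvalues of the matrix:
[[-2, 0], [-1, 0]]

Characteristic equation: det(A - λI) = 0
λ² - (trace)λ + (det) = 0
trace = -2 + 0 = -2, det = (-2)(0) - (0)(-1) = 0
λ² - (-2)λ + (0) = 0
λ = (-2 ± √((-2)² - 4·(0))) / 2 = (-2 ± √4) / 2
Solving: λ = -2, 0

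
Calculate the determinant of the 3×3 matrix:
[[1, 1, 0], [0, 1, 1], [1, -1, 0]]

Expansion along first row:
det = 1·det([[1,1],[-1,0]]) - 1·det([[0,1],[1,0]]) + 0·det([[0,1],[1,-1]])
    = 1·(1·0 - 1·-1) - 1·(0·0 - 1·1) + 0·(0·-1 - 1·1)
    = 1·1 - 1·-1 + 0·-1
    = 1 + 1 + 0 = 2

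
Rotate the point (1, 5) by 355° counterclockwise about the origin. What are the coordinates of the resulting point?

Rotation matrix for 355°: [[cos 355°, -sin 355°], [sin 355°, cos 355°]] ≈ [[0.996195, 0.087156], [-0.087156, 0.996195]]
[[0.996195, 0.087156], [-0.087156, 0.996195]] × [1, 5]ᵀ ≈ [1.4320, 4.8938]ᵀ
Result: (1.4320, 4.8938)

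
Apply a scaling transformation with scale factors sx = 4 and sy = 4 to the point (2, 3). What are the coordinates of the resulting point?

Scaling matrix:
[[4, 0], [0, 4]]
Result: (2 × 4, 3 × 4) = (8, 12)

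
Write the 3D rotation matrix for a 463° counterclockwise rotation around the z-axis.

Rotation matrix for counterclockwise 463° around z-axis:
cos(463°) = -0.2250, sin(463°) = 0.9744
Result: [[-0.2250, -0.9744, 0], [0.9744, -0.2250, 0], [0, 0, 1]]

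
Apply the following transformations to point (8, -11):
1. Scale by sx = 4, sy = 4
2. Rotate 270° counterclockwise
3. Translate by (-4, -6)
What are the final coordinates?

Step 1: Scale → (32, -44)
Step 2: Rotate 270° → (-44, -32)
Step 3: Translate → (-48, -38)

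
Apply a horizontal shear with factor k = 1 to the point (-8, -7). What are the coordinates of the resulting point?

Shear matrix for horizontal shear with factor k = 1:
[[1, 1], [0, 1]]
Result: (-8, -7) → (-15, -7)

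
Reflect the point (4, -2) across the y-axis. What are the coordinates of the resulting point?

Reflection across y-axis: (4, -2) → (-4, -2)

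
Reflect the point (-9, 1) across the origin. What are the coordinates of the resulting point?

Reflection across origin: (-9, 1) → (9, -1)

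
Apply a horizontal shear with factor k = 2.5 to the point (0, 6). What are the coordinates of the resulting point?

Shear matrix for horizontal shear with factor k = 2.5:
[[1, 2.50], [0, 1]]
Result: (0, 6) → (15, 6)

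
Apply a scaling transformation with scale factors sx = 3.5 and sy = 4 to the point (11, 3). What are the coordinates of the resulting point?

Scaling matrix:
[[3.50, 0], [0, 4]]
Result: (11 × 3.5, 3 × 4) = (38.5, 12)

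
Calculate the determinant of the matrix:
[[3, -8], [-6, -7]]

For a 2×2 matrix [[a, b], [c, d]], det = ad - bc
det = (3)(-7) - (-8)(-6) = -21 - 48 = -69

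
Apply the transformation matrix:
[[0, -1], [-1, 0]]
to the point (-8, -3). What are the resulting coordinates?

Matrix multiplication:
[[0, -1], [-1, 0]] × [-8, -3]ᵀ
= [(0)(-8) + (-1)(-3), (-1)(-8) + (0)(-3)]ᵀ
= [3, 8]ᵀ
Result: (3, 8)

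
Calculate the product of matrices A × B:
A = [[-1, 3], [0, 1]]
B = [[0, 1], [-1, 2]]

Matrix multiplication:
C[0][0] = -1×0 + 3×-1 = -3
C[0][1] = -1×1 + 3×2 = 5
C[1][0] = 0×0 + 1×-1 = -1
C[1][1] = 0×1 + 1×2 = 2
Result: [[-3, 5], [-1, 2]]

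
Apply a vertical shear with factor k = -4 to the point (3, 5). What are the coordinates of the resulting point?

Shear matrix for vertical shear with factor k = -4:
[[1, 0], [-4, 1]]
Result: (3, 5) → (3, -7)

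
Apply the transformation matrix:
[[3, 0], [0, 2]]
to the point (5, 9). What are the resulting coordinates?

Matrix multiplication:
[[3, 0], [0, 2]] × [5, 9]ᵀ
= [(3)(5) + (0)(9), (0)(5) + (2)(9)]ᵀ
= [15, 18]ᵀ
Result: (15, 18)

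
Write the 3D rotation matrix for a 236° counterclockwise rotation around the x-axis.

Rotation matrix for counterclockwise 236° around x-axis:
cos(236°) = -0.5592, sin(236°) = -0.8290
Result: [[1, 0, 0], [0, -0.5592, 0.8290], [0, -0.8290, -0.5592]]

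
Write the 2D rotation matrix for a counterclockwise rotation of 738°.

Rotation matrix formula: [[cos θ, -sin θ], [sin θ, cos θ]]
For θ = 738°:
cos(738°) = 0.9511
sin(738°) = 0.3090
Result: [[0.9511, -0.3090], [0.3090, 0.9511]]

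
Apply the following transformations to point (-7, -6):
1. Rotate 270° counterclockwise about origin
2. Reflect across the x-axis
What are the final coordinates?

Step 1: Rotate 270° → (-6, 7)
Step 2: Reflect across x-axis → (-6, -7)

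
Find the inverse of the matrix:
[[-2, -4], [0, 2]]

For [[a,b],[c,d]], inverse = (1/det)·[[d,-b],[-c,a]]
det = (-2)(2) - (-4)(0) = -4 - 0 = -4
Inverse = (1/-4)·[[2, 4], [0, -2]]
= [[-1/2, -1], [0, 1/2]]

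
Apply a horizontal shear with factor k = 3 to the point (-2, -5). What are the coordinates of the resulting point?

Shear matrix for horizontal shear with factor k = 3:
[[1, 3], [0, 1]]
Result: (-2, -5) → (-17, -5)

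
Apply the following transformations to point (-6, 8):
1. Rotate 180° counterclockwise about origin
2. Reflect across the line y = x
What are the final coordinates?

Step 1: Rotate 180° → (6, -8)
Step 2: Reflect across line y = x → (-8, 6)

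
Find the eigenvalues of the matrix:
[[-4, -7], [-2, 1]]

Characteristic equation: det(A - λI) = 0
λ² - (trace)λ + (det) = 0
trace = -4 + 1 = -3, det = (-4)(1) - (-7)(-2) = -18
λ² - (-3)λ + (-18) = 0
λ = (-3 ± √((-3)² - 4·(-18))) / 2 = (-3 ± √81) / 2
Solving: λ = -6, 3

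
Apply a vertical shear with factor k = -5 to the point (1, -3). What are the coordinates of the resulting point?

Shear matrix for vertical shear with factor k = -5:
[[1, 0], [-5, 1]]
Result: (1, -3) → (1, -8)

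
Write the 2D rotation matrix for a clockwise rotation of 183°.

Rotation matrix formula: [[cos θ, -sin θ], [sin θ, cos θ]]
A clockwise rotation by 183° is equivalent to a counterclockwise rotation by -183°.
For θ = -183°:
cos(-183°) = -0.9986
sin(-183°) = 0.0523
Result: [[-0.9986, -0.0523], [0.0523, -0.9986]]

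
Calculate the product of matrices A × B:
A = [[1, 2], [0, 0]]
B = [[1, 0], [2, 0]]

Matrix multiplication:
C[0][0] = 1×1 + 2×2 = 5
C[0][1] = 1×0 + 2×0 = 0
C[1][0] = 0×1 + 0×2 = 0
C[1][1] = 0×0 + 0×0 = 0
Result: [[5, 0], [0, 0]]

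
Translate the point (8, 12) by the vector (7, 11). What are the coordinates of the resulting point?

Translation by (7, 11) (homogeneous matrix [[1, 0, 7], [0, 1, 11], [0, 0, 1]]):
x' = 8 + 7 = 15
y' = 12 + 11 = 23
Result: (15, 23)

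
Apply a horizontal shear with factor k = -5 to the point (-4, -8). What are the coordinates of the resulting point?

Shear matrix for horizontal shear with factor k = -5:
[[1, -5], [0, 1]]
Result: (-4, -8) → (36, -8)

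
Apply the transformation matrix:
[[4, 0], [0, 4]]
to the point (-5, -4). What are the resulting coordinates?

Matrix multiplication:
[[4, 0], [0, 4]] × [-5, -4]ᵀ
= [(4)(-5) + (0)(-4), (0)(-5) + (4)(-4)]ᵀ
= [-20, -16]ᵀ
Result: (-20, -16)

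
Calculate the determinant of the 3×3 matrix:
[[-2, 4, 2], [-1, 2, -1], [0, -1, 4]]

Expansion along first row:
det = -2·det([[2,-1],[-1,4]]) - 4·det([[-1,-1],[0,4]]) + 2·det([[-1,2],[0,-1]])
    = -2·(2·4 - -1·-1) - 4·(-1·4 - -1·0) + 2·(-1·-1 - 2·0)
    = -2·7 - 4·-4 + 2·1
    = -14 + 16 + 2 = 4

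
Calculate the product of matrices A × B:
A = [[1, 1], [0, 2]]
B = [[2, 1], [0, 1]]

Matrix multiplication:
C[0][0] = 1×2 + 1×0 = 2
C[0][1] = 1×1 + 1×1 = 2
C[1][0] = 0×2 + 2×0 = 0
C[1][1] = 0×1 + 2×1 = 2
Result: [[2, 2], [0, 2]]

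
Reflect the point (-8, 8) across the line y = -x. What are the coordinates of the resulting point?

Reflection across line y = -x: (-8, 8) → (-8, 8)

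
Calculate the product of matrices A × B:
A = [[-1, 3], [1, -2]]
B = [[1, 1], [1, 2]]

Matrix multiplication:
C[0][0] = -1×1 + 3×1 = 2
C[0][1] = -1×1 + 3×2 = 5
C[1][0] = 1×1 + -2×1 = -1
C[1][1] = 1×1 + -2×2 = -3
Result: [[2, 5], [-1, -3]]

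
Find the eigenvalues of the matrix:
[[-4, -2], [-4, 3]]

Characteristic equation: det(A - λI) = 0
λ² - (trace)λ + (det) = 0
trace = -4 + 3 = -1, det = (-4)(3) - (-2)(-4) = -20
λ² - (-1)λ + (-20) = 0
λ = (-1 ± √((-1)² - 4·(-20))) / 2 = (-1 ± √81) / 2
Solving: λ = -5, 4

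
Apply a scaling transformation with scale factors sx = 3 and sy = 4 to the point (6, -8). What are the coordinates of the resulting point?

Scaling matrix:
[[3, 0], [0, 4]]
Result: (6 × 3, -8 × 4) = (18, -32)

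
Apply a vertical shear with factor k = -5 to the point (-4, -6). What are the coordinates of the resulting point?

Shear matrix for vertical shear with factor k = -5:
[[1, 0], [-5, 1]]
Result: (-4, -6) → (-4, 14)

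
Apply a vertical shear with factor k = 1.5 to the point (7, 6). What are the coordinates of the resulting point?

Shear matrix for vertical shear with factor k = 1.5:
[[1, 0], [1.50, 1]]
Result: (7, 6) → (7, 16.5)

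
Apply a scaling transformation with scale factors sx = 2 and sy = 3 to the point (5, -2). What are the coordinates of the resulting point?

Scaling matrix:
[[2, 0], [0, 3]]
Result: (5 × 2, -2 × 3) = (10, -6)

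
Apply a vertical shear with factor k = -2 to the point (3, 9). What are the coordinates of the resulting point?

Shear matrix for vertical shear with factor k = -2:
[[1, 0], [-2, 1]]
Result: (3, 9) → (3, 3)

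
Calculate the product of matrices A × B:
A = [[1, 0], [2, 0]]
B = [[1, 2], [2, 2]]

Matrix multiplication:
C[0][0] = 1×1 + 0×2 = 1
C[0][1] = 1×2 + 0×2 = 2
C[1][0] = 2×1 + 0×2 = 2
C[1][1] = 2×2 + 0×2 = 4
Result: [[1, 2], [2, 4]]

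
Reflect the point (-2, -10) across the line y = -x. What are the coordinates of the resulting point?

Reflection across line y = -x: (-2, -10) → (10, 2)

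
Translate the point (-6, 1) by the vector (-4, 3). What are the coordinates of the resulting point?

Translation by (-4, 3) (homogeneous matrix [[1, 0, -4], [0, 1, 3], [0, 0, 1]]):
x' = -6 + -4 = -10
y' = 1 + 3 = 4
Result: (-10, 4)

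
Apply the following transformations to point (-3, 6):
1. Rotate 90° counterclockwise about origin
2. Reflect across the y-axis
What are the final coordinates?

Step 1: Rotate 90° → (-6, -3)
Step 2: Reflect across y-axis → (6, -3)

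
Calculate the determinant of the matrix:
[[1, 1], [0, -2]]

For a 2×2 matrix [[a, b], [c, d]], det = ad - bc
det = (1)(-2) - (1)(0) = -2 - 0 = -2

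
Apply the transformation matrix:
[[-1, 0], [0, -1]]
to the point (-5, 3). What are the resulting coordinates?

Matrix multiplication:
[[-1, 0], [0, -1]] × [-5, 3]ᵀ
= [(-1)(-5) + (0)(3), (0)(-5) + (-1)(3)]ᵀ
= [5, -3]ᵀ
Result: (5, -3)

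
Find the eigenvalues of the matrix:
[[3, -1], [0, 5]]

Characteristic equation: det(A - λI) = 0
λ² - (trace)λ + (det) = 0
trace = 3 + 5 = 8, det = (3)(5) - (-1)(0) = 15
λ² - (8)λ + (15) = 0
λ = (8 ± √((8)² - 4·(15))) / 2 = (8 ± √4) / 2
Solving: λ = 3, 5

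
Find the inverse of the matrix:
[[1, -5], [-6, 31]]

For [[a,b],[c,d]], inverse = (1/det)·[[d,-b],[-c,a]]
det = (1)(31) - (-5)(-6) = 31 - 30 = 1
Inverse = [[31, 5], [6, 1]]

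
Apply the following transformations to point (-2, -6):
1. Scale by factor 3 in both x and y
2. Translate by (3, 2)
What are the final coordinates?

Step 1: Scale (-2, -6) by 3 → (-6, -18)
Step 2: Translate by (3, 2) → (-3, -16)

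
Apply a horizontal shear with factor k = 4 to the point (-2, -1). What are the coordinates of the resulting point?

Shear matrix for horizontal shear with factor k = 4:
[[1, 4], [0, 1]]
Result: (-2, -1) → (-6, -1)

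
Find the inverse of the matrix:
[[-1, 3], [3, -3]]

For [[a,b],[c,d]], inverse = (1/det)·[[d,-b],[-c,a]]
det = (-1)(-3) - (3)(3) = 3 - 9 = -6
Inverse = (1/-6)·[[-3, -3], [-3, -1]]
= [[1/2, 1/2], [1/2, 1/6]]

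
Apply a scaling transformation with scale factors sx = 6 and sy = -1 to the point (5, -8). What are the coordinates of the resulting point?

Scaling matrix:
[[6, 0], [0, -1]]
Result: (5 × 6, -8 × -1) = (30, 8)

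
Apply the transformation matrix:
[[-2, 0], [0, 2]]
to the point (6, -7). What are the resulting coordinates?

Matrix multiplication:
[[-2, 0], [0, 2]] × [6, -7]ᵀ
= [(-2)(6) + (0)(-7), (0)(6) + (2)(-7)]ᵀ
= [-12, -14]ᵀ
Result: (-12, -14)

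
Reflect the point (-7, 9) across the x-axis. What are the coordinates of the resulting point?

Reflection across x-axis: (-7, 9) → (-7, -9)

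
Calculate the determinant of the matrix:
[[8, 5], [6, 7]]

For a 2×2 matrix [[a, b], [c, d]], det = ad - bc
det = (8)(7) - (5)(6) = 56 - 30 = 26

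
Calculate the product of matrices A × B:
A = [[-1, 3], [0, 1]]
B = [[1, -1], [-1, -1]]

Matrix multiplication:
C[0][0] = -1×1 + 3×-1 = -4
C[0][1] = -1×-1 + 3×-1 = -2
C[1][0] = 0×1 + 1×-1 = -1
C[1][1] = 0×-1 + 1×-1 = -1
Result: [[-4, -2], [-1, -1]]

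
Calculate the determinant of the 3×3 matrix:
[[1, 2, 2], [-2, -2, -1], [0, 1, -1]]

Expansion along first row:
det = 1·det([[-2,-1],[1,-1]]) - 2·det([[-2,-1],[0,-1]]) + 2·det([[-2,-2],[0,1]])
    = 1·(-2·-1 - -1·1) - 2·(-2·-1 - -1·0) + 2·(-2·1 - -2·0)
    = 1·3 - 2·2 + 2·-2
    = 3 + -4 + -4 = -5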